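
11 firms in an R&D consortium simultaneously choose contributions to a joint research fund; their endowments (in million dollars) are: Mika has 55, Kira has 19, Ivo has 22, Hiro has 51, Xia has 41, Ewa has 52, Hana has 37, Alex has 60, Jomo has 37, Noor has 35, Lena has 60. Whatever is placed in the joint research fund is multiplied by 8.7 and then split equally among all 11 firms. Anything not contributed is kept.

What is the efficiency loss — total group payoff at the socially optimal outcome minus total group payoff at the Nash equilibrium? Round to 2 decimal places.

3611.30 million dollars

The private return per contributed unit is 8.7/11 = 0.7909 < 1 for every player regardless of endowment, so the Nash equilibrium is zero contribution and the group total is Σ E_j = 55 + 19 + 22 + 51 + 41 + 52 + 37 + 60 + 37 + 35 + 60 = 469.
Each contributed unit returns 8.700 to the group, so the social optimum is full contribution by everyone: group total = 8.700 × 469 = 4080.30.
Efficiency loss = (8.700 − 1) × 469 = 3611.30.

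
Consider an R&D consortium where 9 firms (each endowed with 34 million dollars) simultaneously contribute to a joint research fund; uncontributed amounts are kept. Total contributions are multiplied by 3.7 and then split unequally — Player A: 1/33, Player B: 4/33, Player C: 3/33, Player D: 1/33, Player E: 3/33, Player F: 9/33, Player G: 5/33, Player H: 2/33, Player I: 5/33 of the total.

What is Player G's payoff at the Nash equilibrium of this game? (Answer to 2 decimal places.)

Player j's private return per contributed unit is 3.7 × (j's share). Contributing is weakly dominant for j when that share is at least 1/3.7 = 0.2703, and contributing 0 is dominant otherwise.
The only share above 0.2703 is Player F's 9/33, contributing 34; the remaining 8 contribute 0. Total contributed: 34.
Player G keeps 34 and receives 3.7 × 34 × 5/33 = 19.06 from the joint research fund, for a payoff of 53.06.

53.06 million dollars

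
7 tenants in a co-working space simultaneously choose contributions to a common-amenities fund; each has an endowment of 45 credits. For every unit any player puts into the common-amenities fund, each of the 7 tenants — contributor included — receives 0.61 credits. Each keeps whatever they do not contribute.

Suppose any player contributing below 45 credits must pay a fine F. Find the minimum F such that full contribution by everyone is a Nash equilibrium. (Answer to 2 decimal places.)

Given the others contribute fully, the best deviation is to contribute 0 (any partial contribution still incurs the fine and gives up units whose private return 0.61 is below 1).
Deviating from 45 to 0 saves 45 credits but forfeits the deviator's share of the drop in the common-amenities fund: 0.61 × 45 = 27.45.
So the deviation gain is 45 − 27.45 = 17.55, and the fine must be at least 17.55 credits to wipe it out.

17.55 credits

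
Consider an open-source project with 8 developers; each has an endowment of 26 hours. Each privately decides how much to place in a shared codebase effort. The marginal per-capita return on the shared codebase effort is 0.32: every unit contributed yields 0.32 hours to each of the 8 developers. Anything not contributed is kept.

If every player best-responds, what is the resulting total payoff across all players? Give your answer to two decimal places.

The private return per contributed unit is 0.32 < 1, so contributing 0 is dominant for every player. At the Nash equilibrium everyone keeps their 26, and the group total is 8 × 26 = 208.

208.00 hours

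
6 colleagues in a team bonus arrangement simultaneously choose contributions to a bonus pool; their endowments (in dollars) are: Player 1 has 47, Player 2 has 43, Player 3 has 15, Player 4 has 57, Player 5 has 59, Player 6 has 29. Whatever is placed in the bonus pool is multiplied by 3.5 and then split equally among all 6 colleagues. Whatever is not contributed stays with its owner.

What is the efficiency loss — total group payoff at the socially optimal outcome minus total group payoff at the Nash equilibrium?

The private return per contributed unit is 3.5/6 = 0.5833 < 1 for every player regardless of endowment, so the Nash equilibrium is zero contribution and the group total is Σ E_j = 47 + 43 + 15 + 57 + 59 + 29 = 250.
Each contributed unit returns 3.500 to the group, so the social optimum is full contribution by everyone: group total = 3.500 × 250 = 875.00.
Efficiency loss = (3.500 − 1) × 250 = 625.00.

625.00 dollars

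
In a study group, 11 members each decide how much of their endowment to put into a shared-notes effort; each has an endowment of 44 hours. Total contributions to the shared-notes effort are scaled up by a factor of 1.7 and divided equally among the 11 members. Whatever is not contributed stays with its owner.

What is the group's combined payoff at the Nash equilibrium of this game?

484.00 hours

Each contributed unit returns 1.7/11 = 0.1545 to its contributor — below 1 — so contributing 0 is dominant for every player. At the Nash equilibrium everyone keeps their 44, and the group total is 11 × 44 = 484.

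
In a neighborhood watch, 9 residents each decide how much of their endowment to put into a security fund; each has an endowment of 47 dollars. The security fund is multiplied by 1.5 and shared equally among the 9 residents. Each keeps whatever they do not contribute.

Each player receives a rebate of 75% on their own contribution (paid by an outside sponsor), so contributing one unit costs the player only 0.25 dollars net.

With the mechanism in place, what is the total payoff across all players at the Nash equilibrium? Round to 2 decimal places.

423.00 dollars

Even with the mechanism, each unit contributed returns only (1.5/9) / 0.25 = 0.6667 per unit of net cost, so contributing nothing is still dominant.
Everyone keeps their endowment and the group total is 9 × 47 = 423.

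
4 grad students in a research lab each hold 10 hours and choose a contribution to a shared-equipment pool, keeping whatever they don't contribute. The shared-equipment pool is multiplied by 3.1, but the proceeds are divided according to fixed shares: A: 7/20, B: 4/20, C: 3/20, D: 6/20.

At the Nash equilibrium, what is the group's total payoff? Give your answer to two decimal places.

61.00 hours

For player j, contributing a unit is worthwhile iff 3.1 × (j's share) ≥ 1, i.e. iff j's share is at least 0.3226.
Only A (7/20) clears that bar, contributing 10; the remaining 3 contribute 0. Total contributed: 10.
The shared-equipment pool pays out 3.1 × 10 = 31.00 in total (split across the unequal shares, but the aggregate is all that matters for the group sum).
The 3 free-riders keep 10 each, adding 30. Group total = 30 + 31.00 = 61.00.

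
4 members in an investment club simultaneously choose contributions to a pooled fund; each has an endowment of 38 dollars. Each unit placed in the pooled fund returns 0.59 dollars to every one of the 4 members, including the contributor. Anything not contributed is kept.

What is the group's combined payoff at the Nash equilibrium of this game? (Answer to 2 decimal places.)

The private return per contributed unit is 0.59 < 1, so contributing 0 is dominant for every player. At the Nash equilibrium everyone keeps their 38, and the group total is 4 × 38 = 152.

152.00 dollars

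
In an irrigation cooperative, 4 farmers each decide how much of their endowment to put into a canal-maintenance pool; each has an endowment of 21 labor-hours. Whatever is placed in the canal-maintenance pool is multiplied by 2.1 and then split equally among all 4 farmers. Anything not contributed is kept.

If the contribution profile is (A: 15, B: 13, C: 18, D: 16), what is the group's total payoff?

Total contributed: 15 + 13 + 18 + 16 = 62; total kept: 4 × 21 − 62 = 22.
The canal-maintenance pool pays out 2.1 × 62 = 130.20 in aggregate.
Group total = 22 + 130.20 = 152.20.

152.20 labor-hours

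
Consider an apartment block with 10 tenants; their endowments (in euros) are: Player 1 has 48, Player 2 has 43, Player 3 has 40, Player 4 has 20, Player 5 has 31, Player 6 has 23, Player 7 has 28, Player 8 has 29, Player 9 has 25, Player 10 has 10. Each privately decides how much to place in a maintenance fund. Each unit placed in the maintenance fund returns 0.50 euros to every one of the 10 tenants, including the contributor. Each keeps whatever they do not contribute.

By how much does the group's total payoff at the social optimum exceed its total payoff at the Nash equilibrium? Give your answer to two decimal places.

The private return per contributed unit is 0.50 < 1 for everyone, so the Nash equilibrium is zero contribution and the group total is Σ E_j = 48 + 43 + 40 + 20 + 31 + 23 + 28 + 29 + 25 + 10 = 297.
Each contributed unit returns 5.000 to the group, so the social optimum is full contribution by everyone: group total = 5.000 × 297 = 1485.00.
Efficiency loss = (5.000 − 1) × 297 = 1188.00.

1188.00 euros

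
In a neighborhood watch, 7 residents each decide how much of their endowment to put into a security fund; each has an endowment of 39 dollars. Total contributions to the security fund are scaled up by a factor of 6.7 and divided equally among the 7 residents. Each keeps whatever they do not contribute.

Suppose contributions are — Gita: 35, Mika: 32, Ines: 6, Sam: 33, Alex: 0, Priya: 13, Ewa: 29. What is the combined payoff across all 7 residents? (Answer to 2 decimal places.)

Total contributed: 35 + 32 + 6 + 33 + 0 + 13 + 29 = 148; total kept: 7 × 39 − 148 = 125.
The security fund pays out 6.7 × 148 = 991.60 in aggregate.
Group total = 125 + 991.60 = 1116.60.

1116.60 dollars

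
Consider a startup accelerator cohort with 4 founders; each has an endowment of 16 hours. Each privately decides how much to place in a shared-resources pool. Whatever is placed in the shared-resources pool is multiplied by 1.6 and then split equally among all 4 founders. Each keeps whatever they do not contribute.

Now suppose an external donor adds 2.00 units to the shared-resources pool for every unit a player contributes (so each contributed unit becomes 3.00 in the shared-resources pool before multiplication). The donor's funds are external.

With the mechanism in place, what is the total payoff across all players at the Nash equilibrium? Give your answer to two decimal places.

307.20 hours

With the mechanism, a contributed unit returns 1.6 × 3.00 / 4 = 1.2000 per unit of net cost to the contributor — now above 1 — so contributing fully is weakly dominant for every player.
So the Nash equilibrium is full contribution by all 4; the group earns 1.6 × 3.00 × 64 = 307.20.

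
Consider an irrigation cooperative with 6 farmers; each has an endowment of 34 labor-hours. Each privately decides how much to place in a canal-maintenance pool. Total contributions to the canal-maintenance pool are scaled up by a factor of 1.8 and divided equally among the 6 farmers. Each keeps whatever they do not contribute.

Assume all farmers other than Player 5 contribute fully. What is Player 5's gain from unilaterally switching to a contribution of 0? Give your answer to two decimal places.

23.80 labor-hours

Switching from a contribution of 34 to 0 lets Player 5 keep an extra 34 labor-hours, but lowers the canal-maintenance pool by 34, which costs Player 5 their own share of that drop: 1.8/6 × 34 = 10.20.
Net gain = 34 − 10.20 = 23.80. The private return per contributed unit (0.3000) is below 1, so free-riding is indeed the best response regardless of what the others do.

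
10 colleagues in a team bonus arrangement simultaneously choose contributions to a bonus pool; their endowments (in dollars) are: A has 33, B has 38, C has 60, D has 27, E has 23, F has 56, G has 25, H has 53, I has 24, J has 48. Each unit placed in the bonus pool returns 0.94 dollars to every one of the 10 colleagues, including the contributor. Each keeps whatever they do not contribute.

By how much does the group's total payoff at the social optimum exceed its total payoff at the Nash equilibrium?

The private return per contributed unit is 0.94 < 1 for everyone, so the Nash equilibrium is zero contribution and the group total is Σ E_j = 33 + 38 + 60 + 27 + 23 + 56 + 25 + 53 + 24 + 48 = 387.
Each contributed unit returns 9.400 to the group, so the social optimum is full contribution by everyone: group total = 9.400 × 387 = 3637.80.
Efficiency loss = (9.400 − 1) × 387 = 3250.80.

3250.80 dollars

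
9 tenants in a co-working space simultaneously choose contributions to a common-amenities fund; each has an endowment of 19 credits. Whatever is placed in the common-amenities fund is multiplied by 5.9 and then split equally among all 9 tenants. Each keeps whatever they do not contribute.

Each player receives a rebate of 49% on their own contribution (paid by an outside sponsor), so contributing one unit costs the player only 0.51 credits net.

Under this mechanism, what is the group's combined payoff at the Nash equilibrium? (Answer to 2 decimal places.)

1092.69 credits

Under the mechanism each unit contributed yields (5.9/9) / 0.51 = 1.2854 back to its contributor per unit of net cost, which exceeds 1, making full contribution the dominant choice for everyone.
So the Nash equilibrium is full contribution by all 9; the group earns 9 × (19 × 0.49 + 5.9 × 19) = 1092.69.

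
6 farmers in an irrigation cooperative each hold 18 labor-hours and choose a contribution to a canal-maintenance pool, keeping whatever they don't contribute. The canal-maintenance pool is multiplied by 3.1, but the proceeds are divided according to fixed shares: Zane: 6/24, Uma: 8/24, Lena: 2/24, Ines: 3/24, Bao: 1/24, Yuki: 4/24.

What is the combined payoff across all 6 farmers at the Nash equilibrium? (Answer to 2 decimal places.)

145.80 labor-hours

Player j's private return per contributed unit is 3.1 × (j's share). Contributing is weakly dominant for j when that share is at least 1/3.1 = 0.3226, and contributing 0 is dominant otherwise.
Only Uma (8/24) clears that bar, contributing 18; the remaining 5 contribute 0. Total contributed: 18.
The canal-maintenance pool pays out 3.1 × 18 = 55.80 in total (split across the unequal shares, but the aggregate is all that matters for the group sum).
The 5 free-riders keep 18 each, adding 90. Group total = 90 + 55.80 = 145.80.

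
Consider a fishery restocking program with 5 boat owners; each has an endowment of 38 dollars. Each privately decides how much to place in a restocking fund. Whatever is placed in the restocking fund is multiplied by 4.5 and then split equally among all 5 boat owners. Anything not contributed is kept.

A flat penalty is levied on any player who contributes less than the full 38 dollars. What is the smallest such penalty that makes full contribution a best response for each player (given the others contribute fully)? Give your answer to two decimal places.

Given the others contribute fully, the best deviation is to contribute 0 (any partial contribution still incurs the fine and gives up units whose private return 0.9000 is below 1).
Deviating from 38 to 0 saves 38 dollars but forfeits the deviator's share of the drop in the restocking fund: 4.5/5 × 38 = 34.20.
So the deviation gain is 38 − 34.20 = 3.80, and the fine must be at least 3.80 dollars to wipe it out.

3.80 dollars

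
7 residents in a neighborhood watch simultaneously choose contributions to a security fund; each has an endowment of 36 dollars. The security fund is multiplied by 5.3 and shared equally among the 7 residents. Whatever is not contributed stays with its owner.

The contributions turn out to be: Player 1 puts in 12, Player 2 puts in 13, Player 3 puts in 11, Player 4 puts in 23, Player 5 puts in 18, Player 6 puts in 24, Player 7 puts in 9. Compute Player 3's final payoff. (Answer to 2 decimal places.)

108.29 dollars

Total contributed: 12 + 13 + 11 + 23 + 18 + 24 + 9 = 110.
Each receives 5.3 × 110 / 7 = 83.29 from the security fund.
Player 3 keeps 36 − 11 = 25, so Player 3's payoff is 25 + 83.29 = 108.29.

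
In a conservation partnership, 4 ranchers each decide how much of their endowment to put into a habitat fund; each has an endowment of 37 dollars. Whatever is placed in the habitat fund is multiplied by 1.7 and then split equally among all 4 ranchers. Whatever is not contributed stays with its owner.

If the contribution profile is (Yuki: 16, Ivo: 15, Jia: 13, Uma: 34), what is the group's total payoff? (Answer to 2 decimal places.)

202.60 dollars

Total contributed: 16 + 15 + 13 + 34 = 78; total kept: 4 × 37 − 78 = 70.
The habitat fund pays out 1.7 × 78 = 132.60 in aggregate.
Group total = 70 + 132.60 = 202.60.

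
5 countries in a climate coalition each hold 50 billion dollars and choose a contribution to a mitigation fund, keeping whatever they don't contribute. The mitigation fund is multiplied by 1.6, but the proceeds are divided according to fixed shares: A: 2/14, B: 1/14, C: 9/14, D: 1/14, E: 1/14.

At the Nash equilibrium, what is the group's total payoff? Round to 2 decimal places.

280.00 billion dollars

A player with share s gets back 1.6·s per unit contributed, so full contribution is dominant for anyone with s > 1/1.6 = 0.6250 and zero contribution is dominant for anyone below.
C alone (share 9/14) is above the threshold, contributing 50; the remaining 4 contribute 0. Total contributed: 50.
The mitigation fund pays out 1.6 × 50 = 80.00 in total (split across the unequal shares, but the aggregate is all that matters for the group sum).
The 4 free-riders keep 50 each, adding 200. Group total = 200 + 80.00 = 280.00.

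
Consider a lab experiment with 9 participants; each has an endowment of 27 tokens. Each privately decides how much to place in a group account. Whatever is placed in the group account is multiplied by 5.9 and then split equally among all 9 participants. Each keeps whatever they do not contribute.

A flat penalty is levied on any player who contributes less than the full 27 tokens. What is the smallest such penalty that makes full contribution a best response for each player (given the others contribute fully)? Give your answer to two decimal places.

9.30 tokens

Given the others contribute fully, the best deviation is to contribute 0 (any partial contribution still incurs the fine and gives up units whose private return 0.6556 is below 1).
Deviating from 27 to 0 saves 27 tokens but forfeits the deviator's share of the drop in the group account: 5.9/9 × 27 = 17.70.
So the deviation gain is 27 − 17.70 = 9.30, and the fine must be at least 9.30 tokens to wipe it out.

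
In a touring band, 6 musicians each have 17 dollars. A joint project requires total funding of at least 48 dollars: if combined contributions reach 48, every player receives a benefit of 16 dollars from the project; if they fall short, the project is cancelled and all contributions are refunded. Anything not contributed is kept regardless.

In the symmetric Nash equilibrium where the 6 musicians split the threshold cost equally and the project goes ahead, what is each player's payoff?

Equal share of the threshold: 48/6 = 8.
At this profile no one gains by cutting their contribution: any cut drops the total below 48, the project is cancelled, contributions are refunded, and the deviator ends with 17, which is less than 17 − 8 + 16 = 25. Contributing more than 8 just wastes the excess. So contributing exactly 8 is a best response.
Each player's payoff: 17 − 8 + 16 = 25.

25 dollars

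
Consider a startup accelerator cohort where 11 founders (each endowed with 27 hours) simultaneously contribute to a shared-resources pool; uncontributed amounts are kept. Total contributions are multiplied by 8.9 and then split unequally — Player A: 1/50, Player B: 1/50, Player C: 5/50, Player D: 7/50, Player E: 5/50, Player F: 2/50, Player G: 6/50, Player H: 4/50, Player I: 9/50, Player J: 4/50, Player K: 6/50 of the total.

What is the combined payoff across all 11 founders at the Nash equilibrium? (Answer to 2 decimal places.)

1150.20 hours

Each unit j contributes comes back to j as 8.9 × (j's share), so j prefers to contribute only if that share exceeds 1/8.9 = 0.1124; otherwise keeping the unit dominates.
Player D, Player G, Player I and Player K clear that bar, contributing 27 each; the remaining 7 contribute 0. Total contributed: 108.
The shared-resources pool pays out 8.9 × 108 = 961.20 in total (split across the unequal shares, but the aggregate is all that matters for the group sum).
The 7 free-riders keep 27 each, adding 189. Group total = 189 + 961.20 = 1150.20.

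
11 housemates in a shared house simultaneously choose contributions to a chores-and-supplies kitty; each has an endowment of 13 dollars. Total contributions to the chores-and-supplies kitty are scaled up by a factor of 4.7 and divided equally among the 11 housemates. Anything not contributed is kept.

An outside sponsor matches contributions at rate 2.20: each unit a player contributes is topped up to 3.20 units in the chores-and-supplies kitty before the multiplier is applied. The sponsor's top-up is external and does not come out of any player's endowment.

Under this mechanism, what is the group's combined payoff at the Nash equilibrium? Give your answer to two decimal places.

2150.72 dollars

Under the mechanism each unit contributed yields 4.7 × 3.20 / 11 = 1.3673 back to its contributor per unit of net cost, which exceeds 1, making full contribution the dominant choice for everyone.
So the Nash equilibrium is full contribution by all 11; the group earns 4.7 × 3.20 × 143 = 2150.72.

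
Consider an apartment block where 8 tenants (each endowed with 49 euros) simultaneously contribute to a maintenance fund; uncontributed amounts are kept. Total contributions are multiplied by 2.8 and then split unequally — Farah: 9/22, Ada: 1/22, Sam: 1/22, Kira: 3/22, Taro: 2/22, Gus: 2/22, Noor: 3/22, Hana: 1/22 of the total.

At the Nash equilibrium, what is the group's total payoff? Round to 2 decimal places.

A player with share s gets back 2.8·s per unit contributed, so full contribution is dominant for anyone with s > 1/2.8 = 0.3571 and zero contribution is dominant for anyone below.
Farah alone (share 9/22) is above the threshold, contributing 49; the remaining 7 contribute 0. Total contributed: 49.
The maintenance fund pays out 2.8 × 49 = 137.20 in total (split across the unequal shares, but the aggregate is all that matters for the group sum).
The 7 free-riders keep 49 each, adding 343. Group total = 343 + 137.20 = 480.20.

480.20 euros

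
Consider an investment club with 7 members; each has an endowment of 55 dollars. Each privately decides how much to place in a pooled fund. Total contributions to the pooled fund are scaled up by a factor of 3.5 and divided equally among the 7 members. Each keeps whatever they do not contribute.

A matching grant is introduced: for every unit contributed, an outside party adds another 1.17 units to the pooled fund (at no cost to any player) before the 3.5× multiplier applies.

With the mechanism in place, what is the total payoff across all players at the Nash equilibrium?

2924.08 dollars

With the mechanism, a contributed unit returns 3.5 × 2.17 / 7 = 1.0850 per unit of net cost to the contributor — now above 1 — so contributing fully is weakly dominant for every player.
So the Nash equilibrium is full contribution by all 7; the group earns 3.5 × 2.17 × 385 = 2924.08.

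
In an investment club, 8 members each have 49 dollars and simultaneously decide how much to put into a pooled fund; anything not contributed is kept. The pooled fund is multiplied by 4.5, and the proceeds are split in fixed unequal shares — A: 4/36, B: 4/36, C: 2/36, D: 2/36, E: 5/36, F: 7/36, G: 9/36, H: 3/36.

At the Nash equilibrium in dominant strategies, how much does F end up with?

91.88 dollars

Each unit j contributes comes back to j as 4.5 × (j's share), so j prefers to contribute only if that share exceeds 1/4.5 = 0.2222; otherwise keeping the unit dominates.
Only G (9/36) clears that bar, contributing 49; the remaining 7 contribute 0. Total contributed: 49.
F keeps 49 and receives 4.5 × 49 × 7/36 = 42.88 from the pooled fund, for a payoff of 91.88.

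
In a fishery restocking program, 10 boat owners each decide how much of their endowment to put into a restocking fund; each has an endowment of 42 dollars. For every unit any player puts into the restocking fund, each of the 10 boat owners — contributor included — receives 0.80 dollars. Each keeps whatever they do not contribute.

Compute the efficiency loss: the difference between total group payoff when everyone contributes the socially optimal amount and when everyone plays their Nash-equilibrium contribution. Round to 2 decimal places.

The private return per contributed unit is 0.80 < 1, so contributing 0 is dominant for every player. At the Nash equilibrium everyone keeps their 42, and the group total is 10 × 42 = 420.
Each contributed unit returns 8.000 to the group as a whole (0.80 to each of 10 players), which exceeds 1, so the social optimum is full contribution: group total = 8.000 × 420 = 3360.00.
Efficiency loss = 3360.00 − 420 = 2940.00.

2940.00 dollars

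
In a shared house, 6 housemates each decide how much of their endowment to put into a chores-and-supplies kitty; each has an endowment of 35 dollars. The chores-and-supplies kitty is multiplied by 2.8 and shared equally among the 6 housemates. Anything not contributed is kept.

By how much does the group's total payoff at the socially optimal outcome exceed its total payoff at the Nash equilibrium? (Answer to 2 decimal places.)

378.00 dollars

Each contributed unit returns 2.8/6 = 0.4667 to its contributor — below 1 — so contributing 0 is dominant for every player. At the Nash equilibrium everyone keeps their 35, and the group total is 6 × 35 = 210.
Each contributed unit returns 2.800 to the group as a whole (0.4667 to each of 6 players), which exceeds 1, so the social optimum is full contribution: group total = 2.800 × 210 = 588.00.
Efficiency loss = 588.00 − 210 = 378.00.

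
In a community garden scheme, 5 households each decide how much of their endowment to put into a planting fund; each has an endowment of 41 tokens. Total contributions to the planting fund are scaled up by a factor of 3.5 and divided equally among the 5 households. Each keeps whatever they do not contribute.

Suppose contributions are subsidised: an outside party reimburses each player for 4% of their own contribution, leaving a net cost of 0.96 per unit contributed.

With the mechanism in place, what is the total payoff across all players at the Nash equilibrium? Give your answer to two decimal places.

The effective private return is (3.5/5) / 0.96 = 0.7292, which is still under 1, so the mechanism doesn't change anyone's dominant strategy: zero contribution.
Everyone keeps their endowment and the group total is 5 × 41 = 205.

205.00 tokens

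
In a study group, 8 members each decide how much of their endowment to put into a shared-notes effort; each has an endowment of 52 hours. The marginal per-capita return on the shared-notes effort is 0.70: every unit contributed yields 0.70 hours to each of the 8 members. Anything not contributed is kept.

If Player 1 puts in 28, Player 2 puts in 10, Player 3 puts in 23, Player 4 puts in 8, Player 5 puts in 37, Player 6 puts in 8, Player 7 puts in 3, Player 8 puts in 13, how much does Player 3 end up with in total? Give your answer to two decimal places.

120.00 hours

Total contributed: 28 + 10 + 23 + 8 + 37 + 8 + 3 + 13 = 130.
Each receives 0.70 × 130 = 91.00 from the shared-notes effort.
Player 3 keeps 52 − 23 = 29, so Player 3's payoff is 29 + 91.00 = 120.00.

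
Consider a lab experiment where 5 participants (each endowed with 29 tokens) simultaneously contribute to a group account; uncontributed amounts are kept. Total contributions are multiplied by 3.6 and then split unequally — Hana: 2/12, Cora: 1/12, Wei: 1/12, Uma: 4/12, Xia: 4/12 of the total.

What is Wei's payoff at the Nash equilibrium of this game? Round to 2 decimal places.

Player j's private return per contributed unit is 3.6 × (j's share). Contributing is weakly dominant for j when that share is at least 1/3.6 = 0.2778, and contributing 0 is dominant otherwise.
Uma and Xia clear that bar, contributing 29 each; the remaining 3 contribute 0. Total contributed: 58.
Wei keeps 29 and receives 3.6 × 58 × 1/12 = 17.40 from the group account, for a payoff of 46.40.

46.40 tokens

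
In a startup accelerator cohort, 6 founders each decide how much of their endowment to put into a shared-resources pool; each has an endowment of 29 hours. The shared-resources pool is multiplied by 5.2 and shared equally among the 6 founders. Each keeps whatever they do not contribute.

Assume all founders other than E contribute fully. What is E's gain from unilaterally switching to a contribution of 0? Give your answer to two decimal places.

Switching from a contribution of 29 to 0 lets E keep an extra 29 hours, but lowers the shared-resources pool by 29, which costs E their own share of that drop: 5.2/6 × 29 = 25.13.
Net gain = 29 − 25.13 = 3.87. The private return per contributed unit (0.8667) is below 1, so free-riding is indeed the best response regardless of what the others do.

3.87 hours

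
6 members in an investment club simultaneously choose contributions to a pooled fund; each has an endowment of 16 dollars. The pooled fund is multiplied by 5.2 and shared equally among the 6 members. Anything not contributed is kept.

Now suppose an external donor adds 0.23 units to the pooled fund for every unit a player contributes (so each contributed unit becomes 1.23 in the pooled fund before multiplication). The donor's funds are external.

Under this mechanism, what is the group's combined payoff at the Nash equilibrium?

With the mechanism, a contributed unit returns 5.2 × 1.23 / 6 = 1.0660 per unit of net cost to the contributor — now above 1 — so contributing fully is weakly dominant for every player.
So the Nash equilibrium is full contribution by all 6; the group earns 5.2 × 1.23 × 96 = 614.02.

614.02 dollars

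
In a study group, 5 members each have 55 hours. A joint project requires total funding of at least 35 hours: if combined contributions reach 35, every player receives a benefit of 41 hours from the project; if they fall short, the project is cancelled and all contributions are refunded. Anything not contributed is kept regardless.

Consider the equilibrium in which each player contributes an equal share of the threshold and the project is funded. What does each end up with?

Equal share of the threshold: 35/5 = 7.
At this profile no one gains by cutting their contribution: any cut drops the total below 35, the project is cancelled, contributions are refunded, and the deviator ends with 55, which is less than 55 − 7 + 41 = 89. Contributing more than 7 just wastes the excess. So contributing exactly 7 is a best response.
Each player's payoff: 55 − 7 + 41 = 89.

89 hours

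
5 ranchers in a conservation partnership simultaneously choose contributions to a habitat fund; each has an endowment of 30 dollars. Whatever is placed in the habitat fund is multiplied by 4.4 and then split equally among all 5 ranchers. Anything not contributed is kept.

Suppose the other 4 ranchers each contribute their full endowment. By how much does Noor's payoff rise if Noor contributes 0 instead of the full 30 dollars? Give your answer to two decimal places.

Switching from a contribution of 30 to 0 lets Noor keep an extra 30 dollars, but lowers the habitat fund by 30, which costs Noor their own share of that drop: 4.4/5 × 30 = 26.40.
Net gain = 30 − 26.40 = 3.60. The private return per contributed unit (0.8800) is below 1, so free-riding is indeed the best response regardless of what the others do.

3.60 dollars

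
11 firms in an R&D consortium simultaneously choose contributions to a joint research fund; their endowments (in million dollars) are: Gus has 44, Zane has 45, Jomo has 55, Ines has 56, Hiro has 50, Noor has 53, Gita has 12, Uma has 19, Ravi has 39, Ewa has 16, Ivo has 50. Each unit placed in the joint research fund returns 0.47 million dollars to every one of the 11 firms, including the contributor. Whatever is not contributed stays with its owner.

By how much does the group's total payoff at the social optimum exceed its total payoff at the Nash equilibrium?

1830.63 million dollars

The private return per contributed unit is 0.47 < 1 for everyone, so the Nash equilibrium is zero contribution and the group total is Σ E_j = 44 + 45 + 55 + 56 + 50 + 53 + 12 + 19 + 39 + 16 + 50 = 439.
Each contributed unit returns 5.170 to the group, so the social optimum is full contribution by everyone: group total = 5.170 × 439 = 2269.63.
Efficiency loss = (5.170 − 1) × 439 = 1830.63.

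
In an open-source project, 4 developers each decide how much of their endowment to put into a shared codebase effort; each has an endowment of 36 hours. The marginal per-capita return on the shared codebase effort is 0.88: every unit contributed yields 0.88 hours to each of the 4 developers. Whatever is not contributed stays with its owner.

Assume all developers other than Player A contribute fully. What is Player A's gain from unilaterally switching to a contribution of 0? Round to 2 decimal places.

4.32 hours

Switching from a contribution of 36 to 0 lets Player A keep an extra 36 hours, but lowers the shared codebase effort by 36, which costs Player A their own share of that drop: 0.88 × 36 = 31.68.
Net gain = 36 − 31.68 = 4.32. The private return per contributed unit (0.88) is below 1, so free-riding is indeed the best response regardless of what the others do.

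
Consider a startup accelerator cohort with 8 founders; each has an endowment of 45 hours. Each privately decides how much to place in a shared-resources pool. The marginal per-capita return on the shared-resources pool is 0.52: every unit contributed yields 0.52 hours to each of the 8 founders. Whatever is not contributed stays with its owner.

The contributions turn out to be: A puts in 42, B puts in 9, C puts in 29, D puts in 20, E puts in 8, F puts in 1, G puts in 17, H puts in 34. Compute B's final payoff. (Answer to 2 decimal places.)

Total contributed: 42 + 9 + 29 + 20 + 8 + 1 + 17 + 34 = 160.
Each receives 0.52 × 160 = 83.20 from the shared-resources pool.
B keeps 45 − 9 = 36, so B's payoff is 36 + 83.20 = 119.20.

119.20 hours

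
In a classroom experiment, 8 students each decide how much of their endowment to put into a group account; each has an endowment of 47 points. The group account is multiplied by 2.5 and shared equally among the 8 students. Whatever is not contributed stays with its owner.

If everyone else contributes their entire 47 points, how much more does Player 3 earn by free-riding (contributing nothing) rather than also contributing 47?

Switching from a contribution of 47 to 0 lets Player 3 keep an extra 47 points, but lowers the group account by 47, which costs Player 3 their own share of that drop: 2.5/8 × 47 = 14.69.
Net gain = 47 − 14.69 = 32.31. The private return per contributed unit (0.3125) is below 1, so free-riding is indeed the best response regardless of what the others do.

32.31 points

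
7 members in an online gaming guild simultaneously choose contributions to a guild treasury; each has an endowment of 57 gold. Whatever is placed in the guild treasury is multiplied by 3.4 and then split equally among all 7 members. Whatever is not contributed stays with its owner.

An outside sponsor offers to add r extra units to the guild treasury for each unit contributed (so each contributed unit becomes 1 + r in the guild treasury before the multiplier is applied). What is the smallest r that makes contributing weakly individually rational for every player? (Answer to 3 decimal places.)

1.059

With matching at rate r, one contributed unit becomes (1 + r) in the guild treasury and returns 3.4 × (1 + r) / 7 to the contributor.
Setting this equal to 1: 1 + r = 7/3.4 = 2.0588.
So the minimum matching rate is r = 2.0588 − 1 = 1.059.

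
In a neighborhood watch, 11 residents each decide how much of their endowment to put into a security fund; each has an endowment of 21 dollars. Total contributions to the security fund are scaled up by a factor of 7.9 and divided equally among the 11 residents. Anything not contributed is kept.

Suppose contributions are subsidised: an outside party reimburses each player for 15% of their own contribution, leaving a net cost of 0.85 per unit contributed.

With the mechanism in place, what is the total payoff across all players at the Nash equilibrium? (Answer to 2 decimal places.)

231.00 dollars

The effective private return is (7.9/11) / 0.85 = 0.8449, which is still under 1, so the mechanism doesn't change anyone's dominant strategy: zero contribution.
At the Nash equilibrium no one contributes; group total payoff = 11 × 21 = 231.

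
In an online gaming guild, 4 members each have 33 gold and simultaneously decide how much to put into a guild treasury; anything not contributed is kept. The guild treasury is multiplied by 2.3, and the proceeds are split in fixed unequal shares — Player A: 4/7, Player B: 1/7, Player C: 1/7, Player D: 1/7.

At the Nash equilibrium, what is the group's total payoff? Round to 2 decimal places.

174.90 gold

Each unit j contributes comes back to j as 2.3 × (j's share), so j prefers to contribute only if that share exceeds 1/2.3 = 0.4348; otherwise keeping the unit dominates.
Player A alone (share 4/7) is above the threshold, contributing 33; the remaining 3 contribute 0. Total contributed: 33.
The guild treasury pays out 2.3 × 33 = 75.90 in total (split across the unequal shares, but the aggregate is all that matters for the group sum).
The 3 free-riders keep 33 each, adding 99. Group total = 99 + 75.90 = 174.90.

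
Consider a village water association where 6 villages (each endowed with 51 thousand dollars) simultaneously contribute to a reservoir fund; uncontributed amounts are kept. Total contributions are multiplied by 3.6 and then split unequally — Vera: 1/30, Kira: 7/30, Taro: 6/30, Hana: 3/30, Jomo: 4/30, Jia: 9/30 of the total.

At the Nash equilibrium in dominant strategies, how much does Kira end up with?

For player j, contributing a unit is worthwhile iff 3.6 × (j's share) ≥ 1, i.e. iff j's share is at least 0.2778.
Only Jia (9/30) clears that bar, contributing 51; the remaining 5 contribute 0. Total contributed: 51.
Kira keeps 51 and receives 3.6 × 51 × 7/30 = 42.84 from the reservoir fund, for a payoff of 93.84.

93.84 thousand dollars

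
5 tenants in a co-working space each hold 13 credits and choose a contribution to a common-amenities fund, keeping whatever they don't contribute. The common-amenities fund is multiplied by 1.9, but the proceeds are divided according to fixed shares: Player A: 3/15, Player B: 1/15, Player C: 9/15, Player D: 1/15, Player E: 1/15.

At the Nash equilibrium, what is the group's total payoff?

A player with share s gets back 1.9·s per unit contributed, so full contribution is dominant for anyone with s > 1/1.9 = 0.5263 and zero contribution is dominant for anyone below.
Player C alone (share 9/15) is above the threshold, contributing 13; the remaining 4 contribute 0. Total contributed: 13.
The common-amenities fund pays out 1.9 × 13 = 24.70 in total (split across the unequal shares, but the aggregate is all that matters for the group sum).
The 4 free-riders keep 13 each, adding 52. Group total = 52 + 24.70 = 76.70.

76.70 credits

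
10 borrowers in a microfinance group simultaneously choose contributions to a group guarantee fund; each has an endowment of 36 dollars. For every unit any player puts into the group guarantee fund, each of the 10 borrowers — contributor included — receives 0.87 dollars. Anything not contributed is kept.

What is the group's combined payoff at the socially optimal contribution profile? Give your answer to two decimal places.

3132.00 dollars

Each contributed unit returns 8.700 to the group as a whole (0.87 to each of 10 players), which exceeds 1, so the social optimum is full contribution: group total = 8.700 × 360 = 3132.00.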